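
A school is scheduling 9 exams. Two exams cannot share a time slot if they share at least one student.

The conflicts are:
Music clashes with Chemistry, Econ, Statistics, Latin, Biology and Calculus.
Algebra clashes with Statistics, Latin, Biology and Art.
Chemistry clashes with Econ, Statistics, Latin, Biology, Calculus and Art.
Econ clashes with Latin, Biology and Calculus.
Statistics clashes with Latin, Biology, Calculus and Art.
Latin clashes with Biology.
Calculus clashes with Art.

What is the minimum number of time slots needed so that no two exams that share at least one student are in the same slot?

5

Music, Chemistry, Statistics, Latin, Biology are mutually in conflict, so at least 5 time slots are needed.
5 time slots suffice: Music=5, Algebra=2, Chemistry=2, Econ=1, Statistics=1, Latin=4, Biology=3, Calculus=3, Art=4. Each listed conflict is separated.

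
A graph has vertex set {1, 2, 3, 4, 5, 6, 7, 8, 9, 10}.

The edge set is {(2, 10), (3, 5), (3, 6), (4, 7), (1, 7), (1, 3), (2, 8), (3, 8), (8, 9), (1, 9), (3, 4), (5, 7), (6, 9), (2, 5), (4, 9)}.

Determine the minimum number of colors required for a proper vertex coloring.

1 and 7 are adjacent, so at least 2 colors are needed.
A valid assignment using 2 colors: 1=b, 2=a, 3=a, 4=b, 5=b, 6=b, 7=a, 8=b, 9=a, 10=b. Every edge joins two different colors.

2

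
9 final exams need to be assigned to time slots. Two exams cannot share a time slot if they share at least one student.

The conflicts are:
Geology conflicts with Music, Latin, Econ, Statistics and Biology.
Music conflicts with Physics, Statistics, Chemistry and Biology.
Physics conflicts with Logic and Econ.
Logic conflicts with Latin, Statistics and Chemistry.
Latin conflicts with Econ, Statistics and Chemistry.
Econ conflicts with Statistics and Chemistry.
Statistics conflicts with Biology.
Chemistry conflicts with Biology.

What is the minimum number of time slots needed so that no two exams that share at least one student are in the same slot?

Geology, Latin, Econ, Statistics pairwise conflict, so at least 4 time slots are needed.
4 time slots suffice: Geology=4, Music=2, Physics=1, Logic=2, Latin=3, Econ=2, Statistics=1, Chemistry=1, Biology=3. Every pair that conflicts lands in different time slots.

4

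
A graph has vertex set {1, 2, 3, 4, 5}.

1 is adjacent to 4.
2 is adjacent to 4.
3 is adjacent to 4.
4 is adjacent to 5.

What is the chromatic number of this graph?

2

4 and 5 are adjacent, so at least 2 colors are needed.
2 colors suffice: color red → {4}; color blue → {1, 2, 3, 5}. No two adjacent vertices share a color.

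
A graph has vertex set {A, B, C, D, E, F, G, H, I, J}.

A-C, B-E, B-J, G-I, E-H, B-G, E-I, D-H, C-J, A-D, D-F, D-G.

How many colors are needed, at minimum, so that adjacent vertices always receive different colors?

The cycle I-E-H-D-G-I has odd length 5, so it cannot be 2-colored; at least 3 colors are needed.
One proper 3-coloring: A=2, B=1, C=1, D=1, E=2, F=2, G=2, H=3, I=1, J=2. Each edge has distinct colors on its endpoints.

3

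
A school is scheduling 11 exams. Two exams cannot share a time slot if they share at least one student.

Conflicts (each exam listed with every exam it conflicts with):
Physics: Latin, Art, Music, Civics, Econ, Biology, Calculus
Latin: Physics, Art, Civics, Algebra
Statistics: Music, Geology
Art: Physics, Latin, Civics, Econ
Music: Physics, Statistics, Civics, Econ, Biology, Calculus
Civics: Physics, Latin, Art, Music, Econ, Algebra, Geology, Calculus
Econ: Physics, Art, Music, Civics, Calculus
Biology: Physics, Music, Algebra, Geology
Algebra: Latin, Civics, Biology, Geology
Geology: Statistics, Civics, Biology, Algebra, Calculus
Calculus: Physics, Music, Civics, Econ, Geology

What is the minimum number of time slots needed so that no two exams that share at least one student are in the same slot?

5

Physics, Music, Civics, Econ, Calculus are mutually in conflict, so at least 5 time slots are needed.
5 time slots suffice: Physics=2, Latin=3, Statistics=1, Art=5, Music=3, Civics=1, Econ=4, Biology=1, Algebra=4, Geology=2, Calculus=5. No two conflicting exams share a time slot.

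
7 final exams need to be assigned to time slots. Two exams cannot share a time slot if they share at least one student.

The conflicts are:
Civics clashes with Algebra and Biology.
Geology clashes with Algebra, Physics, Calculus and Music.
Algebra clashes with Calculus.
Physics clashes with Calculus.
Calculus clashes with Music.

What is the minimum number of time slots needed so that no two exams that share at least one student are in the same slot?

3

Geology, Algebra, Calculus are mutually in conflict, so at least 3 time slots are needed.
3 time slots suffice: time slot 1 → {Civics, Geology}; time slot 2 → {Calculus, Biology}; time slot 3 → {Algebra, Physics, Music}. No two conflicting exams share a time slot.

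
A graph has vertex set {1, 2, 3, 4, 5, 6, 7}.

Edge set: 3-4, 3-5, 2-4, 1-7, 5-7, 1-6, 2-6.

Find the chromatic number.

The cycle 1-6-2-4-3-5-7-1 has odd length 7, so it cannot be 2-colored; at least 3 colors are needed.
A valid assignment using 3 colors: 1=b, 2=b, 3=b, 4=a, 5=c, 6=a, 7=a. Every edge joins two different colors.

3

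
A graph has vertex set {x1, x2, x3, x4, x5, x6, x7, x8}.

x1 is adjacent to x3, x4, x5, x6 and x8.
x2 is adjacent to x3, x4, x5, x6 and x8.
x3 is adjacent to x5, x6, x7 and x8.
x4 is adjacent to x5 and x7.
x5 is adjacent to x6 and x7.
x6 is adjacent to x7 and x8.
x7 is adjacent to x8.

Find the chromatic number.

4

x2, x3, x6, x8 are mutually adjacent (a clique of size 4), so at least 4 colors are needed.
4 colors suffice: color 1 → {x3, x4}; color 2 → {x5, x8}; color 3 → {x6}; color 4 → {x1, x2, x7}. No two adjacent vertices share a color.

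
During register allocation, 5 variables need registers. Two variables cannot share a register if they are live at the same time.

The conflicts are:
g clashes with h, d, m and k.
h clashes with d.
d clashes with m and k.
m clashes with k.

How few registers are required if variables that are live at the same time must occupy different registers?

g, d, m, k are mutually in conflict, so at least 4 registers are needed.
A valid assignment using 4 registers: g=2, h=3, d=1, m=3, k=4. Every pair that conflicts lands in different registers.

4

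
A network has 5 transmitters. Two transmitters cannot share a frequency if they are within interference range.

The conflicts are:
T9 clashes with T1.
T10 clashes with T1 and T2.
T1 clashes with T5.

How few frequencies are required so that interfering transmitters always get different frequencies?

2

T9 and T1 conflict, so at least 2 frequencies are needed.
2 frequencies suffice: frequency 1 → {T1, T2}; frequency 2 → {T9, T10, T5}. Every pair that conflicts lands in different frequencies.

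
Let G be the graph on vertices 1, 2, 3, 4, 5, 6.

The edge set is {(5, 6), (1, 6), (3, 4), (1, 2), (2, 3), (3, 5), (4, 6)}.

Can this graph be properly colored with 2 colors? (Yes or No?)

The cycle 5-3-2-1-6-5 has odd length 5, so it cannot be 2-colored; at least 3 colors are needed.
So 2 colors are not enough.

No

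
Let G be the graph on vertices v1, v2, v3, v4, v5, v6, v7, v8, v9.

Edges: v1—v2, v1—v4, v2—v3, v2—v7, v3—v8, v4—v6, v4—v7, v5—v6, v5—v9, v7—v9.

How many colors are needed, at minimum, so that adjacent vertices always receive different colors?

3

The cycle v4-v6-v5-v9-v7-v4 has odd length 5, so it cannot be 2-colored; at least 3 colors are needed.
One proper 3-coloring: v1=2, v2=1, v3=2, v4=1, v5=1, v6=2, v7=2, v8=1, v9=3. Every edge joins two different colors.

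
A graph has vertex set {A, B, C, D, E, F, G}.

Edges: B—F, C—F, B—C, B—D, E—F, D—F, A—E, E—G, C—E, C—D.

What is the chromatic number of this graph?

B, C, D, F are pairwise adjacent (a clique of size 4), so at least 4 colors are needed.
4 colors suffice: color red → {A, F, G}; color blue → {D, E}; color green → {C}; color yellow → {B}. Each edge has distinct colors on its endpoints.

4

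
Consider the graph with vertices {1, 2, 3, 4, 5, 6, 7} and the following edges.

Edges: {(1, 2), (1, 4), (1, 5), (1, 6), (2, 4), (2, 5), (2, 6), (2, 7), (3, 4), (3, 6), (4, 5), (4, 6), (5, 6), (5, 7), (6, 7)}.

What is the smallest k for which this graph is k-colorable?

5

1, 2, 4, 5, 6 form a clique, so at least 5 colors are needed.
5 colors suffice: 1=purple, 2=blue, 3=blue, 4=green, 5=yellow, 6=red, 7=green. No two adjacent vertices share a color.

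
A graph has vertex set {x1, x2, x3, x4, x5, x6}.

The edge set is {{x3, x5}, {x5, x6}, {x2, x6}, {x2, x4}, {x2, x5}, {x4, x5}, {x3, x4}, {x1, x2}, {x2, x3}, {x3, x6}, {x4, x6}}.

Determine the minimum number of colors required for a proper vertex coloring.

x2, x3, x4, x5, x6 form a clique, so at least 5 colors are needed.
5 colors suffice: x1=blue, x2=red, x3=yellow, x4=purple, x5=blue, x6=green. Each edge has distinct colors on its endpoints.

5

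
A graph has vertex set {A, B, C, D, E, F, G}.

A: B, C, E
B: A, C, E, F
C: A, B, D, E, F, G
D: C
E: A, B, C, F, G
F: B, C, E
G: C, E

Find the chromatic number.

A, B, C, E are mutually adjacent (a clique of size 4), so at least 4 colors are needed.
One proper 4-coloring: A=4, B=3, C=1, D=2, E=2, F=4, G=3. Each edge has distinct colors on its endpoints.

4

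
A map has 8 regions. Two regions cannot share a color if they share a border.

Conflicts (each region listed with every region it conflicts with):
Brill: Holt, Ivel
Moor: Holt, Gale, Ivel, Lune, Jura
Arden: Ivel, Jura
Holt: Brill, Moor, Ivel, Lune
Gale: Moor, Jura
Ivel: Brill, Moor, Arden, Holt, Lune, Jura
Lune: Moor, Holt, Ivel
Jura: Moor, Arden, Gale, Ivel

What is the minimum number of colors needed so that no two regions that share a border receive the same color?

Moor, Holt, Ivel, Lune are mutually in conflict, so at least 4 colors are needed.
4 colors suffice: Brill=2, Moor=2, Arden=2, Holt=3, Gale=1, Ivel=1, Lune=4, Jura=3. Every pair that conflicts lands in different colors.

4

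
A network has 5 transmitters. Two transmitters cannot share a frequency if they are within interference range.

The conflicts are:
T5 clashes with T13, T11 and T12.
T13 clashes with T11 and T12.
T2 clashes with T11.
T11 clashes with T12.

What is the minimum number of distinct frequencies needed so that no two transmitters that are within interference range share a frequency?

4

T5, T13, T11, T12 are mutually in conflict, so at least 4 frequencies are needed.
4 frequencies suffice: frequency 1 → {T11}; frequency 2 → {T13, T2}; frequency 3 → {T5}; frequency 4 → {T12}. Every pair that conflicts lands in different frequencies.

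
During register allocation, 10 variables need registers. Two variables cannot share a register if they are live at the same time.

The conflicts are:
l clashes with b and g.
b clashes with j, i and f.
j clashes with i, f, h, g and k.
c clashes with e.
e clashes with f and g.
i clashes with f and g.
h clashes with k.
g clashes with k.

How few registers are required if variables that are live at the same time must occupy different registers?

b, j, i, f pairwise conflict, so at least 4 registers are needed.
4 registers suffice: register 1 → {l, j, e}; register 2 → {c, f, h, g}; register 3 → {i, k}; register 4 → {b}. No two conflicting variables share a register.

4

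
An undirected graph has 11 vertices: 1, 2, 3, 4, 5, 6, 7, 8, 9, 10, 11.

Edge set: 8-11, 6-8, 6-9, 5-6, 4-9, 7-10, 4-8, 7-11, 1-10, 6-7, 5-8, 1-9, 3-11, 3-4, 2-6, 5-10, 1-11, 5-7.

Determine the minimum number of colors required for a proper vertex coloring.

5, 6, 8 are mutually adjacent, so at least 3 colors are needed.
3 colors suffice: color a → {4, 6, 10, 11}; color b → {2, 3, 7, 8, 9}; color c → {1, 5}. Each edge has distinct colors on its endpoints.

3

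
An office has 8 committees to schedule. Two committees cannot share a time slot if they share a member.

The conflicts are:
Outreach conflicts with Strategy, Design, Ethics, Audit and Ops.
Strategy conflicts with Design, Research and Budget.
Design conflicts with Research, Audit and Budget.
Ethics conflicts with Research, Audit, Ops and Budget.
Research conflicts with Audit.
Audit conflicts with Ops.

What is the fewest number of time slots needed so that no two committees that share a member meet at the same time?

4

Outreach, Ethics, Audit, Ops are mutually in conflict, so at least 4 time slots are needed.
4 time slots suffice: time slot 1 → {Design, Ethics}; time slot 2 → {Strategy, Audit}; time slot 3 → {Outreach, Research, Budget}; time slot 4 → {Ops}. No two conflicting committees share a time slot.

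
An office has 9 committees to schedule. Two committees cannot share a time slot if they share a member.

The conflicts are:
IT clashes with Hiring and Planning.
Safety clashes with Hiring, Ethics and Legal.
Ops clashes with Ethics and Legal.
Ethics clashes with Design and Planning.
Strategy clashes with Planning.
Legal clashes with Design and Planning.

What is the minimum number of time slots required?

3

The cycle IT-Planning-Legal-Safety-Hiring-IT has odd length 5, so it cannot be 2-colored; at least 3 time slots are needed.
3 time slots suffice: time slot 1 → {Safety, Ops, Design, Planning}; time slot 2 → {IT, Ethics, Strategy, Legal}; time slot 3 → {Hiring}. No two conflicting committees share a time slot.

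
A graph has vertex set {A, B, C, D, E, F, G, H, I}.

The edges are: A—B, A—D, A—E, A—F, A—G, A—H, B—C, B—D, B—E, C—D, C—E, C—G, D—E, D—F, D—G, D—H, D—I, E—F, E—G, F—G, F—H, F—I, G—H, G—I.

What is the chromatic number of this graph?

A, D, E, F, G form a clique, so at least 5 colors are needed.
One proper 5-coloring: A=4, B=2, C=3, D=1, E=5, F=3, G=2, H=5, I=4. No two adjacent vertices share a color.

5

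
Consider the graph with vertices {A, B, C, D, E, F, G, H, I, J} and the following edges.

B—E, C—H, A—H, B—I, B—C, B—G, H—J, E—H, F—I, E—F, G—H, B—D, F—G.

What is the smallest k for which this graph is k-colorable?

B and I are adjacent, so at least 2 colors are needed.
2 colors suffice: color 1 → {B, F, H}; color 2 → {A, C, D, E, G, I, J}. No two adjacent vertices share a color.

2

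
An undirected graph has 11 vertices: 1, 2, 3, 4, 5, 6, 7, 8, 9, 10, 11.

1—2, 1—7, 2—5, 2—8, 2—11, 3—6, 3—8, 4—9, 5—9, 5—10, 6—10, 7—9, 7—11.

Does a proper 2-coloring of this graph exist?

No

The cycle 7-11-2-5-9-7 has odd length 5, so it cannot be 2-colored; at least 3 colors are needed.
So 2 colors are not enough.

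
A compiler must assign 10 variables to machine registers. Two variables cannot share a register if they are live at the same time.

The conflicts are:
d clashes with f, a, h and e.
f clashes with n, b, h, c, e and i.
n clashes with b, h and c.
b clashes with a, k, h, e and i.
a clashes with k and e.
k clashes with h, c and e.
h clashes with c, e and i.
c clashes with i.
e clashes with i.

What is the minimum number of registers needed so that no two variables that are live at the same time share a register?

f, b, h, e, i pairwise conflict, so at least 5 registers are needed.
5 registers suffice: register 1 → {a, h}; register 2 → {d, b, c}; register 3 → {f, k}; register 4 → {n, e}; register 5 → {i}. Every pair that conflicts lands in different registers.

5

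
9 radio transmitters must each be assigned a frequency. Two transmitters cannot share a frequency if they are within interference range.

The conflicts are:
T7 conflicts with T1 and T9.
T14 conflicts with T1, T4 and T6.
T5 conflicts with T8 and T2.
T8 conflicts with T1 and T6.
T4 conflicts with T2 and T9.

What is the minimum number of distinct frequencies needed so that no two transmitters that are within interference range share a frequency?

The cycle T9-T7-T1-T14-T4-T9 has odd length 5, so it cannot be 2-colored; at least 3 frequencies are needed.
3 frequencies suffice: frequency 1 → {T5, T1, T4, T6}; frequency 2 → {T7, T14, T8, T2}; frequency 3 → {T9}. No two conflicting transmitters share a frequency.

3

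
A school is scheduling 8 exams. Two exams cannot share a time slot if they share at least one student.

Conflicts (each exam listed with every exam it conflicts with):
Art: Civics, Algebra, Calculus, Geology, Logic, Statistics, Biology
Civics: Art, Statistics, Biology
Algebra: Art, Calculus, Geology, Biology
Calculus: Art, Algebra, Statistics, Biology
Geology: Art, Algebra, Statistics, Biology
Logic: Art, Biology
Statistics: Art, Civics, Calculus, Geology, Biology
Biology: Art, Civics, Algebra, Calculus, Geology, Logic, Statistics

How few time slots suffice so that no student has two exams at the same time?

Art, Algebra, Geology, Biology pairwise conflict, so at least 4 time slots are needed.
4 time slots suffice: time slot 1 → {Biology}; time slot 2 → {Art}; time slot 3 → {Algebra, Logic, Statistics}; time slot 4 → {Civics, Calculus, Geology}. Each listed conflict is separated.

4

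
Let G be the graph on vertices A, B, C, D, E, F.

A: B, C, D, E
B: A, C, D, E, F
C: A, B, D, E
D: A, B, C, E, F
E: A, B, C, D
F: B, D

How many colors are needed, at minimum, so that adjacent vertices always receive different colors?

A, B, C, D, E are mutually adjacent (a clique of size 5), so at least 5 colors are needed.
One proper 5-coloring: A=3, B=2, C=5, D=1, E=4, F=3. Each edge has distinct colors on its endpoints.

5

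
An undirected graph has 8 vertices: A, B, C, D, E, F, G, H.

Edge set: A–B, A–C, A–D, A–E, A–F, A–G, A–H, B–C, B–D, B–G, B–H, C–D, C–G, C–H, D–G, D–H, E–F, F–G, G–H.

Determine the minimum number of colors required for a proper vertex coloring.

A, B, C, D, G, H are pairwise adjacent (a clique of size 6), so at least 6 colors are needed.
A valid assignment using 6 colors: A=1, B=4, C=6, D=5, E=2, F=3, G=2, H=3. Each edge has distinct colors on its endpoints.

6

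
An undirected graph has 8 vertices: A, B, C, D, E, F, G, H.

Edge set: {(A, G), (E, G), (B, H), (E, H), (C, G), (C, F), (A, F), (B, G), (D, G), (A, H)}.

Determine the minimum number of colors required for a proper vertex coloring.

2

D and G are adjacent, so at least 2 colors are needed.
One proper 2-coloring: A=2, B=2, C=2, D=2, E=2, F=1, G=1, H=1. Each edge has distinct colors on its endpoints.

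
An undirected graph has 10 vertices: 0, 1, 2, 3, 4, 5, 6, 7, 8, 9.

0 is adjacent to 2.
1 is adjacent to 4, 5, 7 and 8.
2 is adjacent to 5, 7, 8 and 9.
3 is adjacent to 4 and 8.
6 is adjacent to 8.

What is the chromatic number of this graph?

1 and 4 are adjacent, so at least 2 colors are needed.
One proper 2-coloring: 0=blue, 1=red, 2=red, 3=red, 4=blue, 5=blue, 6=red, 7=blue, 8=blue, 9=blue. Every edge joins two different colors.

2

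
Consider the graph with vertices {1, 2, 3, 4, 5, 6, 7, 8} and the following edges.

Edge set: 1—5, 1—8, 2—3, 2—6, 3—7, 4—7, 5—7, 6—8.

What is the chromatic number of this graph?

The cycle 1-5-7-3-2-6-8-1 has odd length 7, so it cannot be 2-colored; at least 3 colors are needed.
3 colors suffice: 1=red, 2=red, 3=blue, 4=blue, 5=blue, 6=blue, 7=red, 8=green. Every edge joins two different colors.

3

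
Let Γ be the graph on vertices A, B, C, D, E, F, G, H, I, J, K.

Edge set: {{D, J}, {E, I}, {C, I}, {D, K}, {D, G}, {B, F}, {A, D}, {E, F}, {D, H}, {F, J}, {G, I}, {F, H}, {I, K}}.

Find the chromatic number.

D and K are adjacent, so at least 2 colors are needed.
A valid assignment using 2 colors: A=2, B=2, C=2, D=1, E=2, F=1, G=2, H=2, I=1, J=2, K=2. No two adjacent vertices share a color.

2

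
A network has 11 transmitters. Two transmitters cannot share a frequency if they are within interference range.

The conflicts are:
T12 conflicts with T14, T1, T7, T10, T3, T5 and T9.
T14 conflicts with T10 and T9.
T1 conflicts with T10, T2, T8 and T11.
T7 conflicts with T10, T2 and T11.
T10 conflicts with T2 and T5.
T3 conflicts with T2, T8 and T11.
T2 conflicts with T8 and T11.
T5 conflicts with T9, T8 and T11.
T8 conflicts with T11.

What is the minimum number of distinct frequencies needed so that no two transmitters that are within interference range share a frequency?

T3, T2, T8, T11 are mutually in conflict, so at least 4 frequencies are needed.
4 frequencies suffice: frequency 1 → {T12, T11}; frequency 2 → {T14, T2, T5}; frequency 3 → {T10, T9, T8}; frequency 4 → {T1, T7, T3}. Each listed conflict is separated.

4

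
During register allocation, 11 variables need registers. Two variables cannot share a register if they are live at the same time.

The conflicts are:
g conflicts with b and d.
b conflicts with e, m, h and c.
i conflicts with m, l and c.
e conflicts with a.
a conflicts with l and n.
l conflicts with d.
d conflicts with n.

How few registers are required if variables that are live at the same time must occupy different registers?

2

b and m conflict, so at least 2 registers are needed.
Using 2 registers: g=2, b=1, i=1, e=2, a=1, m=2, l=2, d=1, h=2, c=2, n=2. Each listed conflict is separated.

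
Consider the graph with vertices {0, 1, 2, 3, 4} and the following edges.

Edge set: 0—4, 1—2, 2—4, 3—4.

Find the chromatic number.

0 and 4 are adjacent, so at least 2 colors are needed.
A valid assignment using 2 colors: 0=blue, 1=red, 2=blue, 3=blue, 4=red. No two adjacent vertices share a color.

2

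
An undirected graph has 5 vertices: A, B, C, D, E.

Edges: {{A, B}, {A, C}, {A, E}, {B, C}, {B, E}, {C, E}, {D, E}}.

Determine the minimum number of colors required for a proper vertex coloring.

A, B, C, E form a clique, so at least 4 colors are needed.
4 colors suffice: color 1 → {E}; color 2 → {B, D}; color 3 → {A}; color 4 → {C}. Each edge has distinct colors on its endpoints.

4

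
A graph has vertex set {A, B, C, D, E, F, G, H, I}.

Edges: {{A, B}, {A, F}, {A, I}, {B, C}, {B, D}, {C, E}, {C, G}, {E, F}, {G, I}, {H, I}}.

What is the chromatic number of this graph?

3

The cycle B-A-I-G-C-B has odd length 5, so it cannot be 2-colored; at least 3 colors are needed.
A valid assignment using 3 colors: A=blue, B=green, C=red, D=red, E=blue, F=red, G=blue, H=blue, I=red. Each edge has distinct colors on its endpoints.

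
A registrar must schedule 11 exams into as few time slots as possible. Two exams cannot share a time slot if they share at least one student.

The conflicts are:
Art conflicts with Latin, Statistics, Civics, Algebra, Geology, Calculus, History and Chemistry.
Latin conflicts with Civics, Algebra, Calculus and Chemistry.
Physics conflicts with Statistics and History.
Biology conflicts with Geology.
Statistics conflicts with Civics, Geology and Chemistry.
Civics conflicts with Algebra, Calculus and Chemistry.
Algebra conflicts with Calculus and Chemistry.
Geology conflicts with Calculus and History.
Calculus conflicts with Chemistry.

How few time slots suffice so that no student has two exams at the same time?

Art, Latin, Civics, Algebra, Calculus, Chemistry all conflict with each other, so at least 6 time slots are needed.
Using 6 time slots: Art=1, Latin=6, Physics=1, Biology=1, Statistics=3, Civics=2, Algebra=5, Geology=2, Calculus=3, History=3, Chemistry=4. Every pair that conflicts lands in different time slots.

6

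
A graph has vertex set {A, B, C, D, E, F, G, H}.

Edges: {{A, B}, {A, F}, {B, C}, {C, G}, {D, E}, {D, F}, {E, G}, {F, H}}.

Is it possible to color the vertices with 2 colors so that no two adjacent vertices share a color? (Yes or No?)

No

The cycle F-D-E-G-C-B-A-F has odd length 7, so it cannot be 2-colored; at least 3 colors are needed.
So 2 colors are not enough.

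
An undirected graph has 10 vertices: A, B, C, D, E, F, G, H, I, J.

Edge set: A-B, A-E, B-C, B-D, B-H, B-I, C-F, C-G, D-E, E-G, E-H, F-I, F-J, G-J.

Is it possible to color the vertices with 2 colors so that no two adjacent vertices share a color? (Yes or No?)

No

The cycle G-E-H-B-C-G has odd length 5, so it cannot be 2-colored; at least 3 colors are needed.
So 2 colors are not enough.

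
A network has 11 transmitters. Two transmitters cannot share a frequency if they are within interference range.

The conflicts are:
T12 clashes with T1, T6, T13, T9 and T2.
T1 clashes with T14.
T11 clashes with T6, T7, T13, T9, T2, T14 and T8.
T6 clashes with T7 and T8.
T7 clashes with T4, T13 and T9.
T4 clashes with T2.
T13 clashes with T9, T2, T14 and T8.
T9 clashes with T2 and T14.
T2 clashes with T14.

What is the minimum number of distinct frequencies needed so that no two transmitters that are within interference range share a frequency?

5

T11, T13, T9, T2, T14 are mutually in conflict, so at least 5 frequencies are needed.
5 frequencies suffice: frequency 1 → {T12, T11, T4}; frequency 2 → {T1, T6, T13}; frequency 3 → {T9, T8}; frequency 4 → {T7, T2}; frequency 5 → {T14}. Each listed conflict is separated.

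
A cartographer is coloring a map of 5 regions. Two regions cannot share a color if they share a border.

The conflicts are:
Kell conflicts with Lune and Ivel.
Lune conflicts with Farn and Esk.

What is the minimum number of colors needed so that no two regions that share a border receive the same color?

2

Lune and Esk conflict, so at least 2 colors are needed.
2 colors suffice: color 1 → {Lune, Ivel}; color 2 → {Kell, Farn, Esk}. Every pair that conflicts lands in different colors.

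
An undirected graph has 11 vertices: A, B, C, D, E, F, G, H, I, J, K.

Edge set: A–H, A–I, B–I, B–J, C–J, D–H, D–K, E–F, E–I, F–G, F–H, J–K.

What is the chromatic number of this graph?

The cycle I-A-H-F-E-I has odd length 5, so it cannot be 2-colored; at least 3 colors are needed.
3 colors suffice: color 1 → {G, H, I, J}; color 2 → {A, B, C, D, F}; color 3 → {E, K}. Every edge joins two different colors.

3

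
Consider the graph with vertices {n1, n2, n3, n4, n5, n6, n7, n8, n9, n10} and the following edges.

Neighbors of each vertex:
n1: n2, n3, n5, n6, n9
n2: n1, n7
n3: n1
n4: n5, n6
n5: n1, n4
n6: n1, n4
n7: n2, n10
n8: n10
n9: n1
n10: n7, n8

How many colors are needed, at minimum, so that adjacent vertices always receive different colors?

n4 and n5 are adjacent, so at least 2 colors are needed.
A valid assignment using 2 colors: n1=1, n2=2, n3=2, n4=1, n5=2, n6=2, n7=1, n8=1, n9=2, n10=2. Each edge has distinct colors on its endpoints.

2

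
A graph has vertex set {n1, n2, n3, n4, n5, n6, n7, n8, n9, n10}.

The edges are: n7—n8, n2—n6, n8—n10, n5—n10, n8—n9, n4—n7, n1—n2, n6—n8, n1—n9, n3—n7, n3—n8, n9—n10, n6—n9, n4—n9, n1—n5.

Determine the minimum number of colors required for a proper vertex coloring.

n8, n9, n10 form a triangle, so at least 3 colors are needed.
3 colors suffice: color 1 → {n2, n5, n7, n9}; color 2 → {n1, n4, n8}; color 3 → {n3, n6, n10}. Every edge joins two different colors.

3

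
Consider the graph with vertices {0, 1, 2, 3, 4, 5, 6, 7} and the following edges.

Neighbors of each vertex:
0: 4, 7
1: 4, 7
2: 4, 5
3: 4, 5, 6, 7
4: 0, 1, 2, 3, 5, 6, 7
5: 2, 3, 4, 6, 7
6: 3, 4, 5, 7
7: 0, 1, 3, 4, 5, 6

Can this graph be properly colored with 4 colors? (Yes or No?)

No

3, 4, 5, 6, 7 are pairwise adjacent (a clique of size 5), so at least 5 colors are needed.
So 4 colors are not enough.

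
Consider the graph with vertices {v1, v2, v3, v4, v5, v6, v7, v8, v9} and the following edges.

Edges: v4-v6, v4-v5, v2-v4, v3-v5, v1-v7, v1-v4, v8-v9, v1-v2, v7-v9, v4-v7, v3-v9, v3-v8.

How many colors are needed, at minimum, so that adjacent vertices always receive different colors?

3

v3, v8, v9 form a triangle, so at least 3 colors are needed.
3 colors suffice: color 1 → {v3, v4}; color 2 → {v1, v5, v6, v9}; color 3 → {v2, v7, v8}. Every edge joins two different colors.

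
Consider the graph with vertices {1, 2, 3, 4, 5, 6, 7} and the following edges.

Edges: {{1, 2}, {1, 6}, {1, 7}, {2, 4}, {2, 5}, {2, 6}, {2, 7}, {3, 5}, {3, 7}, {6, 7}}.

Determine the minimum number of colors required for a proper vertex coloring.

4

1, 2, 6, 7 form a clique, so at least 4 colors are needed.
A valid assignment using 4 colors: 1=d, 2=a, 3=a, 4=b, 5=b, 6=c, 7=b. No two adjacent vertices share a color.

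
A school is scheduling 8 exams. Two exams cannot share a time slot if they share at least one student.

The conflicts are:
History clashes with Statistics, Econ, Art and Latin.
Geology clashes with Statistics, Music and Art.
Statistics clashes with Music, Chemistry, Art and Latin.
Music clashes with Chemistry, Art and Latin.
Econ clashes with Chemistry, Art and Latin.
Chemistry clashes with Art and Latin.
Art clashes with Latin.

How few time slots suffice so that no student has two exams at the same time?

Statistics, Music, Chemistry, Art, Latin pairwise conflict, so at least 5 time slots are needed.
5 time slots suffice: time slot 1 → {Art}; time slot 2 → {Geology, Latin}; time slot 3 → {Statistics, Econ}; time slot 4 → {History, Music}; time slot 5 → {Chemistry}. Every pair that conflicts lands in different time slots.

5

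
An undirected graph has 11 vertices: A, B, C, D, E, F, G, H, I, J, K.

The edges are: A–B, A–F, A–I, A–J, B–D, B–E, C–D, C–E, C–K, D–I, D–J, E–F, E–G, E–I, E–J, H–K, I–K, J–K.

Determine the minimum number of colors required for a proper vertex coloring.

2

E and J are adjacent, so at least 2 colors are needed.
2 colors suffice: color red → {A, D, E, K}; color blue → {B, C, F, G, H, I, J}. Each edge has distinct colors on its endpoints.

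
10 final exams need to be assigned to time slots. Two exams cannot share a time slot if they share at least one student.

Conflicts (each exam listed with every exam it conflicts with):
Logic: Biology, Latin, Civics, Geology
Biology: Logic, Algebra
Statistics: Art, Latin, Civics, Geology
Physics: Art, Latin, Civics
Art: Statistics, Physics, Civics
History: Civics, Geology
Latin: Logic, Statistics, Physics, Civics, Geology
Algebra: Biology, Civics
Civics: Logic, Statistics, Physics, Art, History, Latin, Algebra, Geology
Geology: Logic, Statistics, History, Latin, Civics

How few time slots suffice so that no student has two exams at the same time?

4

Statistics, Latin, Civics, Geology are mutually in conflict, so at least 4 time slots are needed.
4 time slots suffice: time slot 1 → {Biology, Civics}; time slot 2 → {Art, Algebra, Geology}; time slot 3 → {History, Latin}; time slot 4 → {Logic, Statistics, Physics}. Each listed conflict is separated.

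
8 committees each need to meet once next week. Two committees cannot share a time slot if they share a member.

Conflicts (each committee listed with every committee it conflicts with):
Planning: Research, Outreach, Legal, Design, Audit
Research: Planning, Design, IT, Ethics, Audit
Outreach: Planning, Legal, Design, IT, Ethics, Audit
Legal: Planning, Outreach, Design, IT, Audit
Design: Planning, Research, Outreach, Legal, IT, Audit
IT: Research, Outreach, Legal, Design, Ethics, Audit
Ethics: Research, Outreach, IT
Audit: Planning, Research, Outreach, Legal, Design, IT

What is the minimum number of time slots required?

Outreach, Legal, Design, IT, Audit all conflict with each other, so at least 5 time slots are needed.
Using 5 time slots: Planning=1, Research=2, Outreach=2, Legal=5, Design=4, IT=1, Ethics=3, Audit=3. No two conflicting committees share a time slot.

5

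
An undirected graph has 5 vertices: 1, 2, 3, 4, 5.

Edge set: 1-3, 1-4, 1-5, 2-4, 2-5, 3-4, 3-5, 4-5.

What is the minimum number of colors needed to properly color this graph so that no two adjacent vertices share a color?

4

1, 3, 4, 5 form a clique, so at least 4 colors are needed.
4 colors suffice: 1=yellow, 2=green, 3=green, 4=red, 5=blue. Each edge has distinct colors on its endpoints.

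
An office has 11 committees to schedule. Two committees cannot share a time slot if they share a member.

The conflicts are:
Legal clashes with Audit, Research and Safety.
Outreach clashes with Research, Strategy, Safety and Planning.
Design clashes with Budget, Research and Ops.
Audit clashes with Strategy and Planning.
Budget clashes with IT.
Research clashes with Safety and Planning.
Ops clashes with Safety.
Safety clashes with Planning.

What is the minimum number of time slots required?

4

Outreach, Research, Safety, Planning are mutually in conflict, so at least 4 time slots are needed.
4 time slots suffice: time slot 1 → {Design, Audit, IT, Safety}; time slot 2 → {Budget, Research, Ops, Strategy}; time slot 3 → {Legal, Outreach}; time slot 4 → {Planning}. Every pair that conflicts lands in different time slots.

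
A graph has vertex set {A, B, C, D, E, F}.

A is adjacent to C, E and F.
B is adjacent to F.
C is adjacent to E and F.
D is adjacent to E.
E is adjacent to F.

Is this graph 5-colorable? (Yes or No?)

Yes

The chromatic number is 4. A, C, E, F are pairwise adjacent (a clique of size 4), so at least 4 colors are needed.
4 colors suffice: color 1 → {D, F}; color 2 → {B, E}; color 3 → {A}; color 4 → {C}.
Since 5 ≥ 4, a proper 5-coloring certainly exists.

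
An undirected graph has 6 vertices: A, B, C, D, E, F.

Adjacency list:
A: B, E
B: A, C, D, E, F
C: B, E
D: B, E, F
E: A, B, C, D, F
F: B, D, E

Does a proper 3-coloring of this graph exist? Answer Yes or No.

No

B, D, E, F are mutually adjacent (a clique of size 4), so at least 4 colors are needed.
So 3 colors are not enough.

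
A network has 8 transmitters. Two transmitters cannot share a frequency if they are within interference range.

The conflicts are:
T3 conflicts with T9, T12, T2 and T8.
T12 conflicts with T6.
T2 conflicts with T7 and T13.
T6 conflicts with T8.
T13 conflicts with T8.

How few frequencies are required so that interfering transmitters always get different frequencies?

T6 and T8 conflict, so at least 2 frequencies are needed.
2 frequencies suffice: T3=1, T9=2, T12=2, T2=2, T6=1, T7=1, T13=1, T8=2. Each listed conflict is separated.

2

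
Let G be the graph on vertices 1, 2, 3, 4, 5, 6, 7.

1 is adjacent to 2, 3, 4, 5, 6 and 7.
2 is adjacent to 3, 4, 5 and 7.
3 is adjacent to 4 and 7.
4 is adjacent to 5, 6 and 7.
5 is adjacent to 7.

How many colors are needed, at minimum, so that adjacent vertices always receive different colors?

1, 2, 3, 4, 7 are pairwise adjacent (a clique of size 5), so at least 5 colors are needed.
5 colors suffice: 1=b, 2=c, 3=e, 4=a, 5=e, 6=c, 7=d. Each edge has distinct colors on its endpoints.

5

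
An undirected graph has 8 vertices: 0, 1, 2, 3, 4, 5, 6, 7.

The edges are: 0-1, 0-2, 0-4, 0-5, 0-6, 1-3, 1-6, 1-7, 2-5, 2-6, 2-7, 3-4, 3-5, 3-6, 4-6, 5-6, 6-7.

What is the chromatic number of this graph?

0, 2, 5, 6 form a clique, so at least 4 colors are needed.
One proper 4-coloring: 0=blue, 1=green, 2=yellow, 3=blue, 4=green, 5=green, 6=red, 7=blue. Every edge joins two different colors.

4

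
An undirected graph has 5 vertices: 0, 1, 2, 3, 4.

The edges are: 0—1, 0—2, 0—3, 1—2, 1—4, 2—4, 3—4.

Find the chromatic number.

3

0, 1, 2 are mutually adjacent, so at least 3 colors are needed.
3 colors suffice: 0=blue, 1=green, 2=red, 3=red, 4=blue. Each edge has distinct colors on its endpoints.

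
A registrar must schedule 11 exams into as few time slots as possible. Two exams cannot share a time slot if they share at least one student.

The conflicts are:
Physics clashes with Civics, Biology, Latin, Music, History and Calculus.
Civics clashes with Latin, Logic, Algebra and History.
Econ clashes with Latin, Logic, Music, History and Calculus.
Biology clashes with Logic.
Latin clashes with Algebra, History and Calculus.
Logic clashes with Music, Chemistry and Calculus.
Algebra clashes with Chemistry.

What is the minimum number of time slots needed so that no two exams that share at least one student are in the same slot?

4

Physics, Civics, Latin, History pairwise conflict, so at least 4 time slots are needed.
4 time slots suffice: time slot 1 → {Latin, Logic}; time slot 2 → {Physics, Econ, Algebra}; time slot 3 → {Civics, Biology, Music, Chemistry, Calculus}; time slot 4 → {History}. No two conflicting exams share a time slot.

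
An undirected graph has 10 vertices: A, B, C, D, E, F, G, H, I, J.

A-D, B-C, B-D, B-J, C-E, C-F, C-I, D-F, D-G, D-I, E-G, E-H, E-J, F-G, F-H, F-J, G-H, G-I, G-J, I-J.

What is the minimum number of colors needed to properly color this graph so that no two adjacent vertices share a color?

G, I, J are pairwise adjacent, so at least 3 colors are needed.
3 colors suffice: A=red, B=green, C=red, D=blue, E=green, F=green, G=red, H=blue, I=green, J=blue. Each edge has distinct colors on its endpoints.

3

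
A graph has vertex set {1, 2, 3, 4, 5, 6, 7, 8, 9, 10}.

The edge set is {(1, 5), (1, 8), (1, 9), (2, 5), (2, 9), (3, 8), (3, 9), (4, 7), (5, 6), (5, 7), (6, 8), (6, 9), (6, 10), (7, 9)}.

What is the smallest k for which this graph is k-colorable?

2

4 and 7 are adjacent, so at least 2 colors are needed.
A valid assignment using 2 colors: 1=b, 2=b, 3=b, 4=a, 5=a, 6=b, 7=b, 8=a, 9=a, 10=a. No two adjacent vertices share a color.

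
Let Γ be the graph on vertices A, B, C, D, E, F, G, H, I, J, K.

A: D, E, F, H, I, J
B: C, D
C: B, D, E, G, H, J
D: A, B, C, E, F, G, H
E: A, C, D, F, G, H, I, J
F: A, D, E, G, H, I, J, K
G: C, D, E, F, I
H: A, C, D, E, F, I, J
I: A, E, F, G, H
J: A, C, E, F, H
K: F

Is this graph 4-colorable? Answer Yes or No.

A, E, F, H, I form a clique, so at least 5 colors are needed.
So 4 colors are not enough.

No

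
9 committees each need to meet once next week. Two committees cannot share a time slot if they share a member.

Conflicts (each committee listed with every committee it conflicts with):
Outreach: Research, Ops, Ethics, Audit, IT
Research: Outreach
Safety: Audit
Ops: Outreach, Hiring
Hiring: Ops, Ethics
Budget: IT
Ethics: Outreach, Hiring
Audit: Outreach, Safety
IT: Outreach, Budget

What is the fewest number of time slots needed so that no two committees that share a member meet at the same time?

2

Budget and IT conflict, so at least 2 time slots are needed.
2 time slots suffice: Outreach=1, Research=2, Safety=1, Ops=2, Hiring=1, Budget=1, Ethics=2, Audit=2, IT=2. Every pair that conflicts lands in different time slots.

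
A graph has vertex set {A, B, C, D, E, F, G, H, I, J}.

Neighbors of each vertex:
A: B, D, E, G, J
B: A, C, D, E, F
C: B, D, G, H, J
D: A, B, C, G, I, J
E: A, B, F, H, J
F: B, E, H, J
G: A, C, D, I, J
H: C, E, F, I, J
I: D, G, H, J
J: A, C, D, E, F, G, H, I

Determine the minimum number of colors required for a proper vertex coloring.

4

A, D, G, J are pairwise adjacent (a clique of size 4), so at least 4 colors are needed.
4 colors suffice: color 1 → {B, J}; color 2 → {D, H}; color 3 → {E, G}; color 4 → {A, C, F, I}. Each edge has distinct colors on its endpoints.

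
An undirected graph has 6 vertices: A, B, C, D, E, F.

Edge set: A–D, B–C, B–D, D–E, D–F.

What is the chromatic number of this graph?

2

D and E are adjacent, so at least 2 colors are needed.
One proper 2-coloring: A=2, B=2, C=1, D=1, E=2, F=2. No two adjacent vertices share a color.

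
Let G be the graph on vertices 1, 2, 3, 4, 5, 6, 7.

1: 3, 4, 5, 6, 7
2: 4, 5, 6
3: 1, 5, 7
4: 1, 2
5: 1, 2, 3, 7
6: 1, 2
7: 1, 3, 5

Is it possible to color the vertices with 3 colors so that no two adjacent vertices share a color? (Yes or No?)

1, 3, 5, 7 are pairwise adjacent (a clique of size 4), so at least 4 colors are needed.
So 3 colors are not enough.

No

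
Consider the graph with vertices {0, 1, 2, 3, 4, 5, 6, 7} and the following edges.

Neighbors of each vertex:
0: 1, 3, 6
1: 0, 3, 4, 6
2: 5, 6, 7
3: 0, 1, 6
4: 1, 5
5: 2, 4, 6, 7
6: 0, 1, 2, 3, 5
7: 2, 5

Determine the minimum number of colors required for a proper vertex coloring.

4

0, 1, 3, 6 are mutually adjacent (a clique of size 4), so at least 4 colors are needed.
4 colors suffice: color a → {4, 6, 7}; color b → {1, 5}; color c → {2, 3}; color d → {0}. Each edge has distinct colors on its endpoints.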